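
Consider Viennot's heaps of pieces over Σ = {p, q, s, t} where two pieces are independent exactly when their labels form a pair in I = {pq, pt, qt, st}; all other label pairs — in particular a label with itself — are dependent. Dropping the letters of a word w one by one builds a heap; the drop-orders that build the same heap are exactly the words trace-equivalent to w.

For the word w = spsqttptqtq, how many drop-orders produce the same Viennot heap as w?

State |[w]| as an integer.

0(s) covers ∅
1(p) covers 0:s
2(s) covers 1:p
3(q) covers 2:s
4(t) covers ∅
5(t) covers 4:t
6(p) covers 2:s
7(t) covers 5:t
8(q) covers 3:q
9(t) covers 7:t
10(q) covers 8:q
floor of heap: 0:s, 4:t
completions by unplaced set U, small U first (add the entries for U minus each lowest piece of U):
  |U|=1: {6}:1  {9}:1  {10}:1
  |U|=2: {6,9}:2  {6,10}:2  {7,9}:1  {8,10}:1  {9,10}:2
  |U|=3: {3,8,10}:1  {5,7,9}:1  {6,7,9}:3  {6,8,10}:3  {6,9,10}:6  {7,9,10}:3  {8,9,10}:3
  |U|=4: {3,6,8,10}:4  {3,8,9,10}:4  {4,5,7,9}:1  {5,6,7,9}:4  {5,7,9,10}:4  {6,7,9,10}:12  {6,8,9,10}:12  {7,8,9,10}:6
  |U|=5: {2,3,6,8,10}:4  {3,6,8,9,10}:20  {3,7,8,9,10}:10  {4,5,6,7,9}:5  {4,5,7,9,10}:5  {5,6,7,9,10}:20  {5,7,8,9,10}:10  {6,7,8,9,10}:30
  |U|=6: {1,2,3,6,8,10}:4  {2,3,6,8,9,10}:24  {3,5,7,8,9,10}:20  {3,6,7,8,9,10}:60  {4,5,6,7,9,10}:30  {4,5,7,8,9,10}:15  {5,6,7,8,9,10}:60
  |U|=7: {0,1,2,3,6,8,10}:4  {1,2,3,6,8,9,10}:28  {2,3,6,7,8,9,10}:84  {3,4,5,7,8,9,10}:35  {3,5,6,7,8,9,10}:140  {4,5,6,7,8,9,10}:105
  |U|=8: {0,1,2,3,6,8,9,10}:32  {1,2,3,6,7,8,9,10}:112  {2,3,5,6,7,8,9,10}:224  {3,4,5,6,7,8,9,10}:280
  |U|=9: {0,1,2,3,6,7,8,9,10}:144  {1,2,3,5,6,7,8,9,10}:336  {2,3,4,5,6,7,8,9,10}:504
  start at 0(s): 840
  start at 4(t): 480
sum over floor = 1320

1320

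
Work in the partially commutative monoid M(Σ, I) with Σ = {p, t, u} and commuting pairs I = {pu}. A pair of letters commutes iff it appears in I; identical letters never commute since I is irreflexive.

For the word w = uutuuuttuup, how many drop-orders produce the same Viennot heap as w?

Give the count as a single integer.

3

piece 0:u — minimal
piece 1:u rests on {0:u}
piece 2:t rests on {1:u}
piece 3:u rests on {2:t}
piece 4:u rests on {3:u}
piece 5:u rests on {4:u}
piece 6:t rests on {5:u}
piece 7:t rests on {6:t}
piece 8:u rests on {7:t}
piece 9:u rests on {8:u}
piece 10:p rests on {7:t}
minimal pieces: {0:u}
ways to finish when only these pieces remain (= sum over removing one remaining piece with nothing left below it):
  1 left: {9}→1  {10}→1
  2 left: {8,9}→1  {9,10}→2
  3 left: {8,9,10}→3
  4 left: {7,8,9,10}→3
  5 left: {6,7,8,9,10}→3
  6 left: {5,6,7,8,9,10}→3
  7 left: {4,5,6,7,8,9,10}→3
  8 left: {3,4,5,6,7,8,9,10}→3
  9 left: {2,3,4,5,6,7,8,9,10}→3
  placing 0:u first → 3 extensions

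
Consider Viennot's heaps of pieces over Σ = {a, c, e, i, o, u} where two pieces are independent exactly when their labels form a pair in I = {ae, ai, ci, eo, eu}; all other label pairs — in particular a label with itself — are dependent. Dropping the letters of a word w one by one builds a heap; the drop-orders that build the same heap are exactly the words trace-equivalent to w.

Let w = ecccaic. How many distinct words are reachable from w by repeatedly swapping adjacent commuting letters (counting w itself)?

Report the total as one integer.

piece 0:e — minimal
piece 1:c rests on {0:e}
piece 2:c rests on {1:c}
piece 3:c rests on {2:c}
piece 4:a rests on {3:c}
piece 5:i rests on {0:e}
piece 6:c rests on {4:a}
minimal pieces: {0:e}
ways to finish when only these pieces remain (= sum over removing one remaining piece with nothing left below it):
  1 left: {5}→1  {6}→1
  2 left: {4,6}→1  {5,6}→2
  3 left: {3,4,6}→1  {4,5,6}→3
  4 left: {2,3,4,6}→1  {3,4,5,6}→4
  5 left: {1,2,3,4,6}→1  {2,3,4,5,6}→5
  placing 0:e first → 6 extensions

6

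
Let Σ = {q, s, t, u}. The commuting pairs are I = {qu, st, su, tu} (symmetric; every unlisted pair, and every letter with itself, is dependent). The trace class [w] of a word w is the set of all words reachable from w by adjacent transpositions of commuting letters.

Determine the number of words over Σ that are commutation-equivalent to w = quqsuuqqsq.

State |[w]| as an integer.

#0=q has no predecessor
#1=u has no predecessor
#2=q depends on [0:q]
#3=s depends on [2:q]
#4=u depends on [1:u]
#5=u depends on [4:u]
#6=q depends on [3:s]
#7=q depends on [6:q]
#8=s depends on [7:q]
#9=q depends on [8:s]
sources: [0:q, 1:u]
N(rest) = Σ N(rest − s) over sources s of rest; N(one piece) = 1:
  size 1 → [5]=1  [9]=1
  size 2 → [4,5]=1  [5,9]=2  [8,9]=1
  size 3 → [1,4,5]=1  [4,5,9]=3  [5,8,9]=3  [7,8,9]=1
  size 4 → [1,4,5,9]=4  [4,5,8,9]=6  [5,7,8,9]=4  [6,7,8,9]=1
  size 5 → [1,4,5,8,9]=10  [3,6,7,8,9]=1  [4,5,7,8,9]=10  [5,6,7,8,9]=5
  size 6 → [1,4,5,7,8,9]=20  [2,3,6,7,8,9]=1  [3,5,6,7,8,9]=6  [4,5,6,7,8,9]=15
  size 7 → [0,2,3,6,7,8,9]=1  [1,4,5,6,7,8,9]=35  [2,3,5,6,7,8,9]=7  [3,4,5,6,7,8,9]=21
  size 8 → [0,2,3,5,6,7,8,9]=8  [1,3,4,5,6,7,8,9]=56  [2,3,4,5,6,7,8,9]=28
  first=0(q) contributes 84
  first=1(u) contributes 36
|[w]| = 120

120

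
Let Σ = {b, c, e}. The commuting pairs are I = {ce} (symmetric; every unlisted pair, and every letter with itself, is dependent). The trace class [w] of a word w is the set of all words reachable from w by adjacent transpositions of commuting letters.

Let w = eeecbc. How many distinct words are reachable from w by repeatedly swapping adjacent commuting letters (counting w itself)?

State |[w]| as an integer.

drop 0:e onto floor
drop 1:e onto {0:e}
drop 2:e onto {1:e}
drop 3:c onto floor
drop 4:b onto {2:e, 3:c}
drop 5:c onto {4:b}
ground layer = {0:e, 3:c}
drop-orders for the pieces not yet dropped (sum over which currently-grounded one goes next):
  1 to go: {5} 1
  2 to go: {4,5} 1
  3 to go: {2,4,5} 1  {3,4,5} 1
  4 to go: {1,2,4,5} 1  {2,3,4,5} 2
  if 0:e drops first: 3 orders
  if 3:c drops first: 1 orders
heap linearizations: 4

4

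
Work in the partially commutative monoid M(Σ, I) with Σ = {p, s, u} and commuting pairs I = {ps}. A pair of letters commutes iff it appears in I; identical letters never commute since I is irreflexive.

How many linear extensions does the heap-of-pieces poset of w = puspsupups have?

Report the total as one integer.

0(p) covers ∅
1(u) covers 0:p
2(s) covers 1:u
3(p) covers 1:u
4(s) covers 2:s
5(u) covers 3:p, 4:s
6(p) covers 5:u
7(u) covers 6:p
8(p) covers 7:u
9(s) covers 7:u
floor of heap: 0:p
completions by unplaced set U, small U first (add the entries for U minus each lowest piece of U):
  |U|=1: {8}:1  {9}:1
  |U|=2: {8,9}:2
  |U|=3: {7,8,9}:2
  |U|=4: {6,7,8,9}:2
  |U|=5: {5,6,7,8,9}:2
  |U|=6: {3,5,6,7,8,9}:2  {4,5,6,7,8,9}:2
  |U|=7: {2,4,5,6,7,8,9}:2  {3,4,5,6,7,8,9}:4
  |U|=8: {2,3,4,5,6,7,8,9}:6
  start at 0(p): 6

6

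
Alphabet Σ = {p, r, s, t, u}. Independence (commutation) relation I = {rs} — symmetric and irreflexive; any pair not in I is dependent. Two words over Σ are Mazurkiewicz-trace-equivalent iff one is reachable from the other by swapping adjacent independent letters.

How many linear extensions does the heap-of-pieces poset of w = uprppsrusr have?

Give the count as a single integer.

4

0(u) covers ∅
1(p) covers 0:u
2(r) covers 1:p
3(p) covers 2:r
4(p) covers 3:p
5(s) covers 4:p
6(r) covers 4:p
7(u) covers 5:s, 6:r
8(s) covers 7:u
9(r) covers 7:u
floor of heap: 0:u
completions by unplaced set U, small U first (add the entries for U minus each lowest piece of U):
  |U|=1: {8}:1  {9}:1
  |U|=2: {8,9}:2
  |U|=3: {7,8,9}:2
  |U|=4: {5,7,8,9}:2  {6,7,8,9}:2
  |U|=5: {5,6,7,8,9}:4
  |U|=6: {4,5,6,7,8,9}:4
  |U|=7: {3,4,5,6,7,8,9}:4
  |U|=8: {2,3,4,5,6,7,8,9}:4
  start at 0(u): 4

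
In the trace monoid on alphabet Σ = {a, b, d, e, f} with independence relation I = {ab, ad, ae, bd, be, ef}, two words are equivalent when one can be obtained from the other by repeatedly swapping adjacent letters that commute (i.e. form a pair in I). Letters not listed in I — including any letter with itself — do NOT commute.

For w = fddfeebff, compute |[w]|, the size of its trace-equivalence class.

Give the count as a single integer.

#0=f has no predecessor
#1=d depends on [0:f]
#2=d depends on [1:d]
#3=f depends on [2:d]
#4=e depends on [2:d]
#5=e depends on [4:e]
#6=b depends on [3:f]
#7=f depends on [6:b]
#8=f depends on [7:f]
sources: [0:f]
N(rest) = Σ N(rest − s) over sources s of rest; N(one piece) = 1:
  size 1 → [5]=1  [8]=1
  size 2 → [4,5]=1  [5,8]=2  [7,8]=1
  size 3 → [4,5,8]=3  [5,7,8]=3  [6,7,8]=1
  size 4 → [3,6,7,8]=1  [4,5,7,8]=6  [5,6,7,8]=4
  size 5 → [3,5,6,7,8]=5  [4,5,6,7,8]=10
  size 6 → [3,4,5,6,7,8]=15
  size 7 → [2,3,4,5,6,7,8]=15
  first=0(f) contributes 15

15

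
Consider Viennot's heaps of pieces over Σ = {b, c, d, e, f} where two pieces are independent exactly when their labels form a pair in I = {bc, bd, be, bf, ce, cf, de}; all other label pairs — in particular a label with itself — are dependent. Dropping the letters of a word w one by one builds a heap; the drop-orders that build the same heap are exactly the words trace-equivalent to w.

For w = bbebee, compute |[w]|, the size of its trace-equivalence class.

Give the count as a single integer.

drop 0:b onto floor
drop 1:b onto {0:b}
drop 2:e onto floor
drop 3:b onto {1:b}
drop 4:e onto {2:e}
drop 5:e onto {4:e}
ground layer = {0:b, 2:e}
drop-orders for the pieces not yet dropped (sum over which currently-grounded one goes next):
  1 to go: {3} 1  {5} 1
  2 to go: {1,3} 1  {3,5} 2  {4,5} 1
  3 to go: {0,1,3} 1  {1,3,5} 3  {2,4,5} 1  {3,4,5} 3
  4 to go: {0,1,3,5} 4  {1,3,4,5} 6  {2,3,4,5} 4
  if 0:b drops first: 10 orders
  if 2:e drops first: 10 orders
heap linearizations: 20

20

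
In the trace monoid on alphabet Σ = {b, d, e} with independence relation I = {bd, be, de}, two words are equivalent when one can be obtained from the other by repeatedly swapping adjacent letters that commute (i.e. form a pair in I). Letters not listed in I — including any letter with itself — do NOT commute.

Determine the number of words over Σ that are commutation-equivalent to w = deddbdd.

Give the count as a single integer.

42

drop 0:d onto floor
drop 1:e onto floor
drop 2:d onto {0:d}
drop 3:d onto {2:d}
drop 4:b onto floor
drop 5:d onto {3:d}
drop 6:d onto {5:d}
ground layer = {0:d, 1:e, 4:b}
drop-orders for the pieces not yet dropped (sum over which currently-grounded one goes next):
  1 to go: {1} 1  {4} 1  {6} 1
  2 to go: {1,4} 2  {1,6} 2  {4,6} 2  {5,6} 1
  3 to go: {1,4,6} 6  {1,5,6} 3  {3,5,6} 1  {4,5,6} 3
  4 to go: {1,3,5,6} 4  {1,4,5,6} 12  {2,3,5,6} 1  {3,4,5,6} 4
  5 to go: {0,2,3,5,6} 1  {1,2,3,5,6} 5  {1,3,4,5,6} 20  {2,3,4,5,6} 5
  if 0:d drops first: 30 orders
  if 1:e drops first: 6 orders
  if 4:b drops first: 6 orders
heap linearizations: 42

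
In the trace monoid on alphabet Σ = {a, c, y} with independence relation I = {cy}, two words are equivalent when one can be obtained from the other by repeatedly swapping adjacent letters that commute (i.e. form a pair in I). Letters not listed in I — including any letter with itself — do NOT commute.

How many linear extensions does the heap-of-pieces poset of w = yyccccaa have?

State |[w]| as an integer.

drop 0:y onto floor
drop 1:y onto {0:y}
drop 2:c onto floor
drop 3:c onto {2:c}
drop 4:c onto {3:c}
drop 5:c onto {4:c}
drop 6:a onto {1:y, 5:c}
drop 7:a onto {6:a}
ground layer = {0:y, 2:c}
drop-orders for the pieces not yet dropped (sum over which currently-grounded one goes next):
  1 to go: {7} 1
  2 to go: {6,7} 1
  3 to go: {1,6,7} 1  {5,6,7} 1
  4 to go: {0,1,6,7} 1  {1,5,6,7} 2  {4,5,6,7} 1
  5 to go: {0,1,5,6,7} 3  {1,4,5,6,7} 3  {3,4,5,6,7} 1
  6 to go: {0,1,4,5,6,7} 6  {1,3,4,5,6,7} 4  {2,3,4,5,6,7} 1
  if 0:y drops first: 5 orders
  if 2:c drops first: 10 orders
heap linearizations: 15

15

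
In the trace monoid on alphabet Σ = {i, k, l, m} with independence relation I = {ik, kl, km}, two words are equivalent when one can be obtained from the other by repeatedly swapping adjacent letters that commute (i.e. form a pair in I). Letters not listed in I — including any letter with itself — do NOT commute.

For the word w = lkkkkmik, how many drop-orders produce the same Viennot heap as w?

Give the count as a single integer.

piece 0:l — minimal
piece 1:k — minimal
piece 2:k rests on {1:k}
piece 3:k rests on {2:k}
piece 4:k rests on {3:k}
piece 5:m rests on {0:l}
piece 6:i rests on {5:m}
piece 7:k rests on {4:k}
minimal pieces: {0:l, 1:k}
ways to finish when only these pieces remain (= sum over removing one remaining piece with nothing left below it):
  1 left: {6}→1  {7}→1
  2 left: {4,7}→1  {5,6}→1  {6,7}→2
  3 left: {0,5,6}→1  {3,4,7}→1  {4,6,7}→3  {5,6,7}→3
  4 left: {0,5,6,7}→4  {2,3,4,7}→1  {3,4,6,7}→4  {4,5,6,7}→6
  5 left: {0,4,5,6,7}→10  {1,2,3,4,7}→1  {2,3,4,6,7}→5  {3,4,5,6,7}→10
  6 left: {0,3,4,5,6,7}→20  {1,2,3,4,6,7}→6  {2,3,4,5,6,7}→15
  placing 0:l first → 21 extensions
  placing 1:k first → 35 extensions
total linear extensions = 56

56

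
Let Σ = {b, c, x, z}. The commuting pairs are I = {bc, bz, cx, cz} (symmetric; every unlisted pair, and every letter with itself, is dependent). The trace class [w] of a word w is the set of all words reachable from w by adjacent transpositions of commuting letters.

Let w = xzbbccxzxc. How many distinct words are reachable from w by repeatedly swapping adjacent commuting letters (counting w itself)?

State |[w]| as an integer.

360

#0=x has no predecessor
#1=z depends on [0:x]
#2=b depends on [0:x]
#3=b depends on [2:b]
#4=c has no predecessor
#5=c depends on [4:c]
#6=x depends on [1:z, 3:b]
#7=z depends on [6:x]
#8=x depends on [7:z]
#9=c depends on [5:c]
sources: [0:x, 4:c]
N(rest) = Σ N(rest − s) over sources s of rest; N(one piece) = 1:
  size 1 → [8]=1  [9]=1
  size 2 → [5,9]=1  [7,8]=1  [8,9]=2
  size 3 → [4,5,9]=1  [5,8,9]=3  [6,7,8]=1  [7,8,9]=3
  size 4 → [1,6,7,8]=1  [3,6,7,8]=1  [4,5,8,9]=4  [5,7,8,9]=6  [6,7,8,9]=4
  size 5 → [1,3,6,7,8]=2  [1,6,7,8,9]=5  [2,3,6,7,8]=1  [3,6,7,8,9]=5  [4,5,7,8,9]=10  [5,6,7,8,9]=10
  size 6 → [1,2,3,6,7,8]=3  [1,3,6,7,8,9]=12  [1,5,6,7,8,9]=15  [2,3,6,7,8,9]=6  [3,5,6,7,8,9]=15  [4,5,6,7,8,9]=20
  size 7 → [0,1,2,3,6,7,8]=3  [1,2,3,6,7,8,9]=21  [1,3,5,6,7,8,9]=42  [1,4,5,6,7,8,9]=35  [2,3,5,6,7,8,9]=21  [3,4,5,6,7,8,9]=35
  size 8 → [0,1,2,3,6,7,8,9]=24  [1,2,3,5,6,7,8,9]=84  [1,3,4,5,6,7,8,9]=112  [2,3,4,5,6,7,8,9]=56
  first=0(x) contributes 252
  first=4(c) contributes 108
|[w]| = 360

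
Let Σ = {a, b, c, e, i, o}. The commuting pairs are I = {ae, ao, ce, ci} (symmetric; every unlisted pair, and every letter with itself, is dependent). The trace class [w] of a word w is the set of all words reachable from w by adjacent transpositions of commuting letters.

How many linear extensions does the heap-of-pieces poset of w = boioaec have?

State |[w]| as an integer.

#0=b has no predecessor
#1=o depends on [0:b]
#2=i depends on [1:o]
#3=o depends on [2:i]
#4=a depends on [2:i]
#5=e depends on [3:o]
#6=c depends on [3:o, 4:a]
sources: [0:b]
N(rest) = Σ N(rest − s) over sources s of rest; N(one piece) = 1:
  size 1 → [5]=1  [6]=1
  size 2 → [4,6]=1  [5,6]=2
  size 3 → [3,5,6]=2  [4,5,6]=3
  size 4 → [3,4,5,6]=5
  size 5 → [2,3,4,5,6]=5
  first=0(b) contributes 5

5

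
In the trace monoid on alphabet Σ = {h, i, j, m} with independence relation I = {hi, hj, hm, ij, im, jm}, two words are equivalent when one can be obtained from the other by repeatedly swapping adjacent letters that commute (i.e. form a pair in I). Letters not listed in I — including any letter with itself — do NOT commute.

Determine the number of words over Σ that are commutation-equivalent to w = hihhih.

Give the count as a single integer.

0(h) covers ∅
1(i) covers ∅
2(h) covers 0:h
3(h) covers 2:h
4(i) covers 1:i
5(h) covers 3:h
floor of heap: 0:h, 1:i
completions by unplaced set U, small U first (add the entries for U minus each lowest piece of U):
  |U|=1: {4}:1  {5}:1
  |U|=2: {1,4}:1  {3,5}:1  {4,5}:2
  |U|=3: {1,4,5}:3  {2,3,5}:1  {3,4,5}:3
  |U|=4: {0,2,3,5}:1  {1,3,4,5}:6  {2,3,4,5}:4
  start at 0(h): 10
  start at 1(i): 5
sum over floor = 15

15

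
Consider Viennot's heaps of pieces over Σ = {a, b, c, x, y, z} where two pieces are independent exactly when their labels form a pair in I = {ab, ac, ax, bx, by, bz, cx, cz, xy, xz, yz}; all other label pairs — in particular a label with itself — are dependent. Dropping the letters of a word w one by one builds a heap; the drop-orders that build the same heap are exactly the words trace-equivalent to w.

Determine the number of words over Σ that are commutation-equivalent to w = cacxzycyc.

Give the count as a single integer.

162

piece 0:c — minimal
piece 1:a — minimal
piece 2:c rests on {0:c}
piece 3:x — minimal
piece 4:z rests on {1:a}
piece 5:y rests on {1:a, 2:c}
piece 6:c rests on {5:y}
piece 7:y rests on {6:c}
piece 8:c rests on {7:y}
minimal pieces: {0:c, 1:a, 3:x}
ways to finish when only these pieces remain (= sum over removing one remaining piece with nothing left below it):
  1 left: {3}→1  {4}→1  {8}→1
  2 left: {3,4}→2  {3,8}→2  {4,8}→2  {7,8}→1
  3 left: {3,4,8}→6  {3,7,8}→3  {4,7,8}→3  {6,7,8}→1
  4 left: {3,4,7,8}→12  {3,6,7,8}→4  {4,6,7,8}→4  {5,6,7,8}→1
  5 left: {2,5,6,7,8}→1  {3,4,6,7,8}→20  {3,5,6,7,8}→5  {4,5,6,7,8}→5
  6 left: {0,2,5,6,7,8}→1  {1,4,5,6,7,8}→5  {2,3,5,6,7,8}→6  {2,4,5,6,7,8}→6  {3,4,5,6,7,8}→30
  7 left: {0,2,3,5,6,7,8}→7  {0,2,4,5,6,7,8}→7  {1,2,4,5,6,7,8}→11  {1,3,4,5,6,7,8}→35  {2,3,4,5,6,7,8}→42
  placing 0:c first → 88 extensions
  placing 1:a first → 56 extensions
  placing 3:x first → 18 extensions
total linear extensions = 162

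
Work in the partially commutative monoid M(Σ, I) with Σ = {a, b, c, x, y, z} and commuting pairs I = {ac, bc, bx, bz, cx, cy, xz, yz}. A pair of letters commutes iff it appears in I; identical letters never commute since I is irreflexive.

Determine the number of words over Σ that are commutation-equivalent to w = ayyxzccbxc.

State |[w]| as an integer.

378

piece 0:a — minimal
piece 1:y rests on {0:a}
piece 2:y rests on {1:y}
piece 3:x rests on {2:y}
piece 4:z rests on {0:a}
piece 5:c rests on {4:z}
piece 6:c rests on {5:c}
piece 7:b rests on {2:y}
piece 8:x rests on {3:x}
piece 9:c rests on {6:c}
minimal pieces: {0:a}
ways to finish when only these pieces remain (= sum over removing one remaining piece with nothing left below it):
  1 left: {7}→1  {8}→1  {9}→1
  2 left: {3,8}→1  {6,9}→1  {7,8}→2  {7,9}→2  {8,9}→2
  3 left: {3,7,8}→3  {3,8,9}→3  {5,6,9}→1  {6,7,9}→3  {6,8,9}→3  {7,8,9}→6
  4 left: {2,3,7,8}→3  {3,6,8,9}→6  {3,7,8,9}→12  {4,5,6,9}→1  {5,6,7,9}→4  {5,6,8,9}→4  {6,7,8,9}→12
  5 left: {1,2,3,7,8}→3  {2,3,7,8,9}→15  {3,5,6,8,9}→10  {3,6,7,8,9}→30  {4,5,6,7,9}→5  {4,5,6,8,9}→5  {5,6,7,8,9}→20
  6 left: {1,2,3,7,8,9}→18  {2,3,6,7,8,9}→45  {3,4,5,6,8,9}→15  {3,5,6,7,8,9}→60  {4,5,6,7,8,9}→30
  7 left: {1,2,3,6,7,8,9}→63  {2,3,5,6,7,8,9}→105  {3,4,5,6,7,8,9}→105
  8 left: {1,2,3,5,6,7,8,9}→168  {2,3,4,5,6,7,8,9}→210
  placing 0:a first → 378 extensions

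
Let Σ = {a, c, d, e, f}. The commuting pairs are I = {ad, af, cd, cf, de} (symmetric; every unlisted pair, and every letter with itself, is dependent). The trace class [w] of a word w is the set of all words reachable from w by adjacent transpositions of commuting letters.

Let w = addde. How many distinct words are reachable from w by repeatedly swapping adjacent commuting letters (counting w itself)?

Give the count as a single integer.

10

0(a) covers ∅
1(d) covers ∅
2(d) covers 1:d
3(d) covers 2:d
4(e) covers 0:a
floor of heap: 0:a, 1:d
completions by unplaced set U, small U first (add the entries for U minus each lowest piece of U):
  |U|=1: {3}:1  {4}:1
  |U|=2: {0,4}:1  {2,3}:1  {3,4}:2
  |U|=3: {0,3,4}:3  {1,2,3}:1  {2,3,4}:3
  start at 0(a): 4
  start at 1(d): 6
sum over floor = 10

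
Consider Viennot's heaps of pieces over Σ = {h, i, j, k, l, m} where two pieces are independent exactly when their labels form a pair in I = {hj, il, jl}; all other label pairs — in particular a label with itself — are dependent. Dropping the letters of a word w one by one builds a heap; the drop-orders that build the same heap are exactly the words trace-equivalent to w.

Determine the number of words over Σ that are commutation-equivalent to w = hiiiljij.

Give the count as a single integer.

piece 0:h — minimal
piece 1:i rests on {0:h}
piece 2:i rests on {1:i}
piece 3:i rests on {2:i}
piece 4:l rests on {0:h}
piece 5:j rests on {3:i}
piece 6:i rests on {5:j}
piece 7:j rests on {6:i}
minimal pieces: {0:h}
ways to finish when only these pieces remain (= sum over removing one remaining piece with nothing left below it):
  1 left: {4}→1  {7}→1
  2 left: {4,7}→2  {6,7}→1
  3 left: {4,6,7}→3  {5,6,7}→1
  4 left: {3,5,6,7}→1  {4,5,6,7}→4
  5 left: {2,3,5,6,7}→1  {3,4,5,6,7}→5
  6 left: {1,2,3,5,6,7}→1  {2,3,4,5,6,7}→6
  placing 0:h first → 7 extensions

7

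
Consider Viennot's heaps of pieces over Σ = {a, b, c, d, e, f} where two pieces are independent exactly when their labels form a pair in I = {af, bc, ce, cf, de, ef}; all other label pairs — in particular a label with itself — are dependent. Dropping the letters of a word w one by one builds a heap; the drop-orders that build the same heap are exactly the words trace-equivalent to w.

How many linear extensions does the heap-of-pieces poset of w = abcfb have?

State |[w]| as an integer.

drop 0:a onto floor
drop 1:b onto {0:a}
drop 2:c onto {0:a}
drop 3:f onto {1:b}
drop 4:b onto {3:f}
ground layer = {0:a}
drop-orders for the pieces not yet dropped (sum over which currently-grounded one goes next):
  1 to go: {2} 1  {4} 1
  2 to go: {2,4} 2  {3,4} 1
  3 to go: {1,3,4} 1  {2,3,4} 3
  if 0:a drops first: 4 orders

4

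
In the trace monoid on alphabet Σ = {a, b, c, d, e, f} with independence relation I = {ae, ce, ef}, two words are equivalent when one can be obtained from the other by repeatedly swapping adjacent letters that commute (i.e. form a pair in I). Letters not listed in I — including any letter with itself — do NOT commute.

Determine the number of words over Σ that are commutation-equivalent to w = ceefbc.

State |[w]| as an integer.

6

piece 0:c — minimal
piece 1:e — minimal
piece 2:e rests on {1:e}
piece 3:f rests on {0:c}
piece 4:b rests on {2:e, 3:f}
piece 5:c rests on {4:b}
minimal pieces: {0:c, 1:e}
ways to finish when only these pieces remain (= sum over removing one remaining piece with nothing left below it):
  1 left: {5}→1
  2 left: {4,5}→1
  3 left: {2,4,5}→1  {3,4,5}→1
  4 left: {0,3,4,5}→1  {1,2,4,5}→1  {2,3,4,5}→2
  placing 0:c first → 3 extensions
  placing 1:e first → 3 extensions
total linear extensions = 6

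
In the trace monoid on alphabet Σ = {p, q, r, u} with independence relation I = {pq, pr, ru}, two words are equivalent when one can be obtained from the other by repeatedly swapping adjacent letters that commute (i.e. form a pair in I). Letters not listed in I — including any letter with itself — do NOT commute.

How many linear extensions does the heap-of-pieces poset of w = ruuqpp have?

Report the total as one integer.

drop 0:r onto floor
drop 1:u onto floor
drop 2:u onto {1:u}
drop 3:q onto {0:r, 2:u}
drop 4:p onto {2:u}
drop 5:p onto {4:p}
ground layer = {0:r, 1:u}
drop-orders for the pieces not yet dropped (sum over which currently-grounded one goes next):
  1 to go: {3} 1  {5} 1
  2 to go: {0,3} 1  {3,5} 2  {4,5} 1
  3 to go: {0,3,5} 3  {3,4,5} 3
  4 to go: {0,3,4,5} 6  {2,3,4,5} 3
  if 0:r drops first: 3 orders
  if 1:u drops first: 9 orders
heap linearizations: 12

12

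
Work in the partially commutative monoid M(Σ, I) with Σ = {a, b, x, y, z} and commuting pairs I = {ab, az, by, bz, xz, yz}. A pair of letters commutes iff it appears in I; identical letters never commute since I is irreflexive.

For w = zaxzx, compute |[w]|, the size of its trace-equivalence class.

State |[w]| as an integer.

#0=z has no predecessor
#1=a has no predecessor
#2=x depends on [1:a]
#3=z depends on [0:z]
#4=x depends on [2:x]
sources: [0:z, 1:a]
N(rest) = Σ N(rest − s) over sources s of rest; N(one piece) = 1:
  size 1 → [3]=1  [4]=1
  size 2 → [0,3]=1  [2,4]=1  [3,4]=2
  size 3 → [0,3,4]=3  [1,2,4]=1  [2,3,4]=3
  first=0(z) contributes 4
  first=1(a) contributes 6
|[w]| = 10

10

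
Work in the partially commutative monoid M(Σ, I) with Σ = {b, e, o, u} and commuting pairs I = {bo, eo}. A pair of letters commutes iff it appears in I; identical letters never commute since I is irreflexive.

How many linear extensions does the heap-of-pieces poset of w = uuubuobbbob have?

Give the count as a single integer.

drop 0:u onto floor
drop 1:u onto {0:u}
drop 2:u onto {1:u}
drop 3:b onto {2:u}
drop 4:u onto {3:b}
drop 5:o onto {4:u}
drop 6:b onto {4:u}
drop 7:b onto {6:b}
drop 8:b onto {7:b}
drop 9:o onto {5:o}
drop 10:b onto {8:b}
ground layer = {0:u}
drop-orders for the pieces not yet dropped (sum over which currently-grounded one goes next):
  1 to go: {9} 1  {10} 1
  2 to go: {5,9} 1  {8,10} 1  {9,10} 2
  3 to go: {5,9,10} 3  {7,8,10} 1  {8,9,10} 3
  4 to go: {5,8,9,10} 6  {6,7,8,10} 1  {7,8,9,10} 4
  5 to go: {5,7,8,9,10} 10  {6,7,8,9,10} 5
  6 to go: {5,6,7,8,9,10} 15
  7 to go: {4,5,6,7,8,9,10} 15
  8 to go: {3,4,5,6,7,8,9,10} 15
  9 to go: {2,3,4,5,6,7,8,9,10} 15
  if 0:u drops first: 15 orders

15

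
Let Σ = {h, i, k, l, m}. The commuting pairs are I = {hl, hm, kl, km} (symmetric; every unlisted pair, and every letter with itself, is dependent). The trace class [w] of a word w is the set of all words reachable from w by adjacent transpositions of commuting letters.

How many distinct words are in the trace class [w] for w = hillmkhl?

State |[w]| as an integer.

15

0(h) covers ∅
1(i) covers 0:h
2(l) covers 1:i
3(l) covers 2:l
4(m) covers 3:l
5(k) covers 1:i
6(h) covers 5:k
7(l) covers 4:m
floor of heap: 0:h
completions by unplaced set U, small U first (add the entries for U minus each lowest piece of U):
  |U|=1: {6}:1  {7}:1
  |U|=2: {4,7}:1  {5,6}:1  {6,7}:2
  |U|=3: {3,4,7}:1  {4,6,7}:3  {5,6,7}:3
  |U|=4: {2,3,4,7}:1  {3,4,6,7}:4  {4,5,6,7}:6
  |U|=5: {2,3,4,6,7}:5  {3,4,5,6,7}:10
  |U|=6: {2,3,4,5,6,7}:15
  start at 0(h): 15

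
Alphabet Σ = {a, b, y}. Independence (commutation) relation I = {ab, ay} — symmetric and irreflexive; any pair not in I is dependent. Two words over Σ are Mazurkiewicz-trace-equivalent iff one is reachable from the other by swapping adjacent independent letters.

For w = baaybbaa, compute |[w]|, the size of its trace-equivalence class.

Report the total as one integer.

0(b) covers ∅
1(a) covers ∅
2(a) covers 1:a
3(y) covers 0:b
4(b) covers 3:y
5(b) covers 4:b
6(a) covers 2:a
7(a) covers 6:a
floor of heap: 0:b, 1:a
completions by unplaced set U, small U first (add the entries for U minus each lowest piece of U):
  |U|=1: {5}:1  {7}:1
  |U|=2: {4,5}:1  {5,7}:2  {6,7}:1
  |U|=3: {2,6,7}:1  {3,4,5}:1  {4,5,7}:3  {5,6,7}:3
  |U|=4: {0,3,4,5}:1  {1,2,6,7}:1  {2,5,6,7}:4  {3,4,5,7}:4  {4,5,6,7}:6
  |U|=5: {0,3,4,5,7}:5  {1,2,5,6,7}:5  {2,4,5,6,7}:10  {3,4,5,6,7}:10
  |U|=6: {0,3,4,5,6,7}:15  {1,2,4,5,6,7}:15  {2,3,4,5,6,7}:20
  start at 0(b): 35
  start at 1(a): 35
sum over floor = 70

70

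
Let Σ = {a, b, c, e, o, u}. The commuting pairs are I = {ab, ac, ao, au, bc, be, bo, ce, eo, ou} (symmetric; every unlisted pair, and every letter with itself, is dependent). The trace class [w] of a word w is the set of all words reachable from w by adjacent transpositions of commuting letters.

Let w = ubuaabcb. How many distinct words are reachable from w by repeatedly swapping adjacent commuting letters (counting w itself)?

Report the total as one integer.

84

drop 0:u onto floor
drop 1:b onto {0:u}
drop 2:u onto {1:b}
drop 3:a onto floor
drop 4:a onto {3:a}
drop 5:b onto {2:u}
drop 6:c onto {2:u}
drop 7:b onto {5:b}
ground layer = {0:u, 3:a}
drop-orders for the pieces not yet dropped (sum over which currently-grounded one goes next):
  1 to go: {4} 1  {6} 1  {7} 1
  2 to go: {3,4} 1  {4,6} 2  {4,7} 2  {5,7} 1  {6,7} 2
  3 to go: {3,4,6} 3  {3,4,7} 3  {4,5,7} 3  {4,6,7} 6  {5,6,7} 3
  4 to go: {2,5,6,7} 3  {3,4,5,7} 6  {3,4,6,7} 12  {4,5,6,7} 12
  5 to go: {1,2,5,6,7} 3  {2,4,5,6,7} 15  {3,4,5,6,7} 30
  6 to go: {0,1,2,5,6,7} 3  {1,2,4,5,6,7} 18  {2,3,4,5,6,7} 45
  if 0:u drops first: 63 orders
  if 3:a drops first: 21 orders
heap linearizations: 84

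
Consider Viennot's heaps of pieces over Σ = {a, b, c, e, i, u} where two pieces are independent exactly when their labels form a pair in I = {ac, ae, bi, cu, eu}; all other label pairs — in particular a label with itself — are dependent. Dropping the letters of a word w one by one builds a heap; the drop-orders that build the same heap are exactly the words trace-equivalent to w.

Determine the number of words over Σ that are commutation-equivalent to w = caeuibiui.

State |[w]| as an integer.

0(c) covers ∅
1(a) covers ∅
2(e) covers 0:c
3(u) covers 1:a
4(i) covers 2:e, 3:u
5(b) covers 2:e, 3:u
6(i) covers 4:i
7(u) covers 5:b, 6:i
8(i) covers 7:u
floor of heap: 0:c, 1:a
completions by unplaced set U, small U first (add the entries for U minus each lowest piece of U):
  |U|=1: {8}:1
  |U|=2: {7,8}:1
  |U|=3: {5,7,8}:1  {6,7,8}:1
  |U|=4: {4,6,7,8}:1  {5,6,7,8}:2
  |U|=5: {4,5,6,7,8}:3
  |U|=6: {2,4,5,6,7,8}:3  {3,4,5,6,7,8}:3
  |U|=7: {0,2,4,5,6,7,8}:3  {1,3,4,5,6,7,8}:3  {2,3,4,5,6,7,8}:6
  start at 0(c): 9
  start at 1(a): 9
sum over floor = 18

18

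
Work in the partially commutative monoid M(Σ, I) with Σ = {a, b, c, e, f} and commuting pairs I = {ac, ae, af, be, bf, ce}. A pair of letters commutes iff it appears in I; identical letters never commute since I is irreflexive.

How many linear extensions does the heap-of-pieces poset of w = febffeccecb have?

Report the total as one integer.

81

0(f) covers ∅
1(e) covers 0:f
2(b) covers ∅
3(f) covers 1:e
4(f) covers 3:f
5(e) covers 4:f
6(c) covers 2:b, 4:f
7(c) covers 6:c
8(e) covers 5:e
9(c) covers 7:c
10(b) covers 9:c
floor of heap: 0:f, 2:b
completions by unplaced set U, small U first (add the entries for U minus each lowest piece of U):
  |U|=1: {8}:1  {10}:1
  |U|=2: {5,8}:1  {8,10}:2  {9,10}:1
  |U|=3: {5,8,10}:3  {7,9,10}:1  {8,9,10}:3
  |U|=4: {5,8,9,10}:6  {6,7,9,10}:1  {7,8,9,10}:4
  |U|=5: {2,6,7,9,10}:1  {5,7,8,9,10}:10  {6,7,8,9,10}:5
  |U|=6: {2,6,7,8,9,10}:6  {5,6,7,8,9,10}:15
  |U|=7: {2,5,6,7,8,9,10}:21  {4,5,6,7,8,9,10}:15
  |U|=8: {2,4,5,6,7,8,9,10}:36  {3,4,5,6,7,8,9,10}:15
  |U|=9: {1,3,4,5,6,7,8,9,10}:15  {2,3,4,5,6,7,8,9,10}:51
  start at 0(f): 66
  start at 2(b): 15
sum over floor = 81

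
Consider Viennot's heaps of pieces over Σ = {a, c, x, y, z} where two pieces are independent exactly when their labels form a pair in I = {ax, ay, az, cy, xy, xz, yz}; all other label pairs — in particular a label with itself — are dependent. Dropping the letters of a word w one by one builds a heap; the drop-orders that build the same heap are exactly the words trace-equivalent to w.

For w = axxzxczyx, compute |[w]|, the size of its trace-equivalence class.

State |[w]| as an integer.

360

piece 0:a — minimal
piece 1:x — minimal
piece 2:x rests on {1:x}
piece 3:z — minimal
piece 4:x rests on {2:x}
piece 5:c rests on {0:a, 3:z, 4:x}
piece 6:z rests on {5:c}
piece 7:y — minimal
piece 8:x rests on {5:c}
minimal pieces: {0:a, 1:x, 3:z, 7:y}
ways to finish when only these pieces remain (= sum over removing one remaining piece with nothing left below it):
  1 left: {6}→1  {7}→1  {8}→1
  2 left: {6,7}→2  {6,8}→2  {7,8}→2
  3 left: {5,6,8}→2  {6,7,8}→6
  4 left: {0,5,6,8}→2  {3,5,6,8}→2  {4,5,6,8}→2  {5,6,7,8}→8
  5 left: {0,3,5,6,8}→4  {0,4,5,6,8}→4  {0,5,6,7,8}→10  {2,4,5,6,8}→2  {3,4,5,6,8}→4  {3,5,6,7,8}→10  {4,5,6,7,8}→10
  6 left: {0,2,4,5,6,8}→6  {0,3,4,5,6,8}→12  {0,3,5,6,7,8}→24  {0,4,5,6,7,8}→24  {1,2,4,5,6,8}→2  {2,3,4,5,6,8}→6  {2,4,5,6,7,8}→12  {3,4,5,6,7,8}→24
  7 left: {0,1,2,4,5,6,8}→8  {0,2,3,4,5,6,8}→24  {0,2,4,5,6,7,8}→42  {0,3,4,5,6,7,8}→84  {1,2,3,4,5,6,8}→8  {1,2,4,5,6,7,8}→14  {2,3,4,5,6,7,8}→42
  placing 0:a first → 64 extensions
  placing 1:x first → 192 extensions
  placing 3:z first → 64 extensions
  placing 7:y first → 40 extensions
total linear extensions = 360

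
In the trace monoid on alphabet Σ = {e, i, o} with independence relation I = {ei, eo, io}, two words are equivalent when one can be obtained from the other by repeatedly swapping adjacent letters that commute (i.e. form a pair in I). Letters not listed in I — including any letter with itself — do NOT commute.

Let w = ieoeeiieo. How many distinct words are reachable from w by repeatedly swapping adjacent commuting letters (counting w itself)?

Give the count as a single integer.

0(i) covers ∅
1(e) covers ∅
2(o) covers ∅
3(e) covers 1:e
4(e) covers 3:e
5(i) covers 0:i
6(i) covers 5:i
7(e) covers 4:e
8(o) covers 2:o
floor of heap: 0:i, 1:e, 2:o
completions by unplaced set U, small U first (add the entries for U minus each lowest piece of U):
  |U|=1: {6}:1  {7}:1  {8}:1
  |U|=2: {2,8}:1  {4,7}:1  {5,6}:1  {6,7}:2  {6,8}:2  {7,8}:2
  |U|=3: {0,5,6}:1  {2,6,8}:3  {2,7,8}:3  {3,4,7}:1  {4,6,7}:3  {4,7,8}:3  {5,6,7}:3  {5,6,8}:3  {6,7,8}:6
  |U|=4: {0,5,6,7}:4  {0,5,6,8}:4  {1,3,4,7}:1  {2,4,7,8}:6  {2,5,6,8}:6  {2,6,7,8}:12  {3,4,6,7}:4  {3,4,7,8}:4  {4,5,6,7}:6  {4,6,7,8}:12  {5,6,7,8}:12
  |U|=5: {0,2,5,6,8}:10  {0,4,5,6,7}:10  {0,5,6,7,8}:20  {1,3,4,6,7}:5  {1,3,4,7,8}:5  {2,3,4,7,8}:10  {2,4,6,7,8}:30  {2,5,6,7,8}:30  {3,4,5,6,7}:10  {3,4,6,7,8}:20  {4,5,6,7,8}:30
  |U|=6: {0,2,5,6,7,8}:60  {0,3,4,5,6,7}:20  {0,4,5,6,7,8}:60  {1,2,3,4,7,8}:15  {1,3,4,5,6,7}:15  {1,3,4,6,7,8}:30  {2,3,4,6,7,8}:60  {2,4,5,6,7,8}:90  {3,4,5,6,7,8}:60
  |U|=7: {0,1,3,4,5,6,7}:35  {0,2,4,5,6,7,8}:210  {0,3,4,5,6,7,8}:140  {1,2,3,4,6,7,8}:105  {1,3,4,5,6,7,8}:105  {2,3,4,5,6,7,8}:210
  start at 0(i): 420
  start at 1(e): 560
  start at 2(o): 280
sum over floor = 1260

1260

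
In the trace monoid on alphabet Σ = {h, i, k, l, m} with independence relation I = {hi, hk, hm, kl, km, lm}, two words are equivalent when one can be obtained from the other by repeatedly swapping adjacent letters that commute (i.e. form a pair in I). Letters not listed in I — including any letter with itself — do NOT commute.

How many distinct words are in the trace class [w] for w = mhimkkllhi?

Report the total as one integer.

345

0(m) covers ∅
1(h) covers ∅
2(i) covers 0:m
3(m) covers 2:i
4(k) covers 2:i
5(k) covers 4:k
6(l) covers 1:h, 2:i
7(l) covers 6:l
8(h) covers 7:l
9(i) covers 3:m, 5:k, 7:l
floor of heap: 0:m, 1:h
completions by unplaced set U, small U first (add the entries for U minus each lowest piece of U):
  |U|=1: {8}:1  {9}:1
  |U|=2: {3,9}:1  {5,9}:1  {8,9}:2
  |U|=3: {3,5,9}:2  {3,8,9}:3  {4,5,9}:1  {5,8,9}:3  {7,8,9}:2
  |U|=4: {3,4,5,9}:3  {3,5,8,9}:8  {3,7,8,9}:5  {4,5,8,9}:4  {5,7,8,9}:5  {6,7,8,9}:2
  |U|=5: {1,6,7,8,9}:2  {3,4,5,8,9}:15  {3,5,7,8,9}:18  {3,6,7,8,9}:7  {4,5,7,8,9}:9  {5,6,7,8,9}:7
  |U|=6: {1,3,6,7,8,9}:9  {1,5,6,7,8,9}:9  {3,4,5,7,8,9}:42  {3,5,6,7,8,9}:32  {4,5,6,7,8,9}:16
  |U|=7: {1,3,5,6,7,8,9}:50  {1,4,5,6,7,8,9}:25  {3,4,5,6,7,8,9}:90
  |U|=8: {1,3,4,5,6,7,8,9}:165  {2,3,4,5,6,7,8,9}:90
  start at 0(m): 255
  start at 1(h): 90
sum over floor = 345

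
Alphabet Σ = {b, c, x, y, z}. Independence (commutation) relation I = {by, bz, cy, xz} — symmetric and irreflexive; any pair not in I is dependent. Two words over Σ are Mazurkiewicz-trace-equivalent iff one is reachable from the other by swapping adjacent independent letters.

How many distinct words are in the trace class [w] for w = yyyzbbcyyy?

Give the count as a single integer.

drop 0:y onto floor
drop 1:y onto {0:y}
drop 2:y onto {1:y}
drop 3:z onto {2:y}
drop 4:b onto floor
drop 5:b onto {4:b}
drop 6:c onto {3:z, 5:b}
drop 7:y onto {3:z}
drop 8:y onto {7:y}
drop 9:y onto {8:y}
ground layer = {0:y, 4:b}
drop-orders for the pieces not yet dropped (sum over which currently-grounded one goes next):
  1 to go: {6} 1  {9} 1
  2 to go: {5,6} 1  {6,9} 2  {8,9} 1
  3 to go: {4,5,6} 1  {5,6,9} 3  {6,8,9} 3  {7,8,9} 1
  4 to go: {4,5,6,9} 4  {5,6,8,9} 6  {6,7,8,9} 4
  5 to go: {3,6,7,8,9} 4  {4,5,6,8,9} 10  {5,6,7,8,9} 10
  6 to go: {2,3,6,7,8,9} 4  {3,5,6,7,8,9} 14  {4,5,6,7,8,9} 20
  7 to go: {1,2,3,6,7,8,9} 4  {2,3,5,6,7,8,9} 18  {3,4,5,6,7,8,9} 34
  8 to go: {0,1,2,3,6,7,8,9} 4  {1,2,3,5,6,7,8,9} 22  {2,3,4,5,6,7,8,9} 52
  if 0:y drops first: 74 orders
  if 4:b drops first: 26 orders
heap linearizations: 100

100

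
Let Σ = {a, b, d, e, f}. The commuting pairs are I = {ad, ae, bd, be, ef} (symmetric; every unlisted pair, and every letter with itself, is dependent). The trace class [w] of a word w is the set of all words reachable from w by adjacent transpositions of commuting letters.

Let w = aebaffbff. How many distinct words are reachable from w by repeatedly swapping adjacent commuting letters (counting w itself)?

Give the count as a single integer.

drop 0:a onto floor
drop 1:e onto floor
drop 2:b onto {0:a}
drop 3:a onto {2:b}
drop 4:f onto {3:a}
drop 5:f onto {4:f}
drop 6:b onto {5:f}
drop 7:f onto {6:b}
drop 8:f onto {7:f}
ground layer = {0:a, 1:e}
drop-orders for the pieces not yet dropped (sum over which currently-grounded one goes next):
  1 to go: {1} 1  {8} 1
  2 to go: {1,8} 2  {7,8} 1
  3 to go: {1,7,8} 3  {6,7,8} 1
  4 to go: {1,6,7,8} 4  {5,6,7,8} 1
  5 to go: {1,5,6,7,8} 5  {4,5,6,7,8} 1
  6 to go: {1,4,5,6,7,8} 6  {3,4,5,6,7,8} 1
  7 to go: {1,3,4,5,6,7,8} 7  {2,3,4,5,6,7,8} 1
  if 0:a drops first: 8 orders
  if 1:e drops first: 1 orders
heap linearizations: 9

9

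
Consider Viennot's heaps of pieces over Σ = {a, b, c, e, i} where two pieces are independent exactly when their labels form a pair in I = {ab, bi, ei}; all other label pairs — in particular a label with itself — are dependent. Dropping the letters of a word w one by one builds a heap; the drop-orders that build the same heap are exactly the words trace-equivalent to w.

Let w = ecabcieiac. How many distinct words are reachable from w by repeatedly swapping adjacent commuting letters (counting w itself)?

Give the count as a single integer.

6

#0=e has no predecessor
#1=c depends on [0:e]
#2=a depends on [1:c]
#3=b depends on [1:c]
#4=c depends on [2:a, 3:b]
#5=i depends on [4:c]
#6=e depends on [4:c]
#7=i depends on [5:i]
#8=a depends on [6:e, 7:i]
#9=c depends on [8:a]
sources: [0:e]
N(rest) = Σ N(rest − s) over sources s of rest; N(one piece) = 1:
  size 1 → [9]=1
  size 2 → [8,9]=1
  size 3 → [6,8,9]=1  [7,8,9]=1
  size 4 → [5,7,8,9]=1  [6,7,8,9]=2
  size 5 → [5,6,7,8,9]=3
  size 6 → [4,5,6,7,8,9]=3
  size 7 → [2,4,5,6,7,8,9]=3  [3,4,5,6,7,8,9]=3
  size 8 → [2,3,4,5,6,7,8,9]=6
  first=0(e) contributes 6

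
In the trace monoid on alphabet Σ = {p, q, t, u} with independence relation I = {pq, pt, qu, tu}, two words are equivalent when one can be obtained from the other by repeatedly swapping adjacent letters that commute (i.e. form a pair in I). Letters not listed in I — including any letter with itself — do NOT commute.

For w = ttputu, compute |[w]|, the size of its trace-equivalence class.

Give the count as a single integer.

#0=t has no predecessor
#1=t depends on [0:t]
#2=p has no predecessor
#3=u depends on [2:p]
#4=t depends on [1:t]
#5=u depends on [3:u]
sources: [0:t, 2:p]
N(rest) = Σ N(rest − s) over sources s of rest; N(one piece) = 1:
  size 1 → [4]=1  [5]=1
  size 2 → [1,4]=1  [3,5]=1  [4,5]=2
  size 3 → [0,1,4]=1  [1,4,5]=3  [2,3,5]=1  [3,4,5]=3
  size 4 → [0,1,4,5]=4  [1,3,4,5]=6  [2,3,4,5]=4
  first=0(t) contributes 10
  first=2(p) contributes 10
|[w]| = 20

20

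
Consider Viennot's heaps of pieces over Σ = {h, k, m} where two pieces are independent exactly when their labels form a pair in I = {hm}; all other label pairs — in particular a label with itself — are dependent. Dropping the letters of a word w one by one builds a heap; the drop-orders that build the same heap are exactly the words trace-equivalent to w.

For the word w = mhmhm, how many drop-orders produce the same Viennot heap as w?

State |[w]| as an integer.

10

#0=m has no predecessor
#1=h has no predecessor
#2=m depends on [0:m]
#3=h depends on [1:h]
#4=m depends on [2:m]
sources: [0:m, 1:h]
N(rest) = Σ N(rest − s) over sources s of rest; N(one piece) = 1:
  size 1 → [3]=1  [4]=1
  size 2 → [1,3]=1  [2,4]=1  [3,4]=2
  size 3 → [0,2,4]=1  [1,3,4]=3  [2,3,4]=3
  first=0(m) contributes 6
  first=1(h) contributes 4
|[w]| = 10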